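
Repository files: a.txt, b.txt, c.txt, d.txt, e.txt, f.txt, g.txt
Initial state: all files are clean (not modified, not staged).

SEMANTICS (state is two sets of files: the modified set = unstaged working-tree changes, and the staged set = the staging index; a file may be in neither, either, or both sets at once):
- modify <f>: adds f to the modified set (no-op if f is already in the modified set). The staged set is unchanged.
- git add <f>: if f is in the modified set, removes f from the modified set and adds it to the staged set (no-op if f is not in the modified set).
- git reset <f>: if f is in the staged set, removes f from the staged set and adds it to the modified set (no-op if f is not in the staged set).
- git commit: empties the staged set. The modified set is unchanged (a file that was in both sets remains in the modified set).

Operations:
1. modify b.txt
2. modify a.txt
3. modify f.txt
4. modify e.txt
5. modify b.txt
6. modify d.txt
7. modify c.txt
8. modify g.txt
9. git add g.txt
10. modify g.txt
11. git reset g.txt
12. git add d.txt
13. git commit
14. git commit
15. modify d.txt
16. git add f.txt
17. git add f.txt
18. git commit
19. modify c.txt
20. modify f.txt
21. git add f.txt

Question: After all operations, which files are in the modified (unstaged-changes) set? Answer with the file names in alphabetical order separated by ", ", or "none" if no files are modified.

After op 1 (modify b.txt): modified={b.txt} staged={none}
After op 2 (modify a.txt): modified={a.txt, b.txt} staged={none}
After op 3 (modify f.txt): modified={a.txt, b.txt, f.txt} staged={none}
After op 4 (modify e.txt): modified={a.txt, b.txt, e.txt, f.txt} staged={none}
After op 5 (modify b.txt): modified={a.txt, b.txt, e.txt, f.txt} staged={none}
After op 6 (modify d.txt): modified={a.txt, b.txt, d.txt, e.txt, f.txt} staged={none}
After op 7 (modify c.txt): modified={a.txt, b.txt, c.txt, d.txt, e.txt, f.txt} staged={none}
After op 8 (modify g.txt): modified={a.txt, b.txt, c.txt, d.txt, e.txt, f.txt, g.txt} staged={none}
After op 9 (git add g.txt): modified={a.txt, b.txt, c.txt, d.txt, e.txt, f.txt} staged={g.txt}
After op 10 (modify g.txt): modified={a.txt, b.txt, c.txt, d.txt, e.txt, f.txt, g.txt} staged={g.txt}
After op 11 (git reset g.txt): modified={a.txt, b.txt, c.txt, d.txt, e.txt, f.txt, g.txt} staged={none}
After op 12 (git add d.txt): modified={a.txt, b.txt, c.txt, e.txt, f.txt, g.txt} staged={d.txt}
After op 13 (git commit): modified={a.txt, b.txt, c.txt, e.txt, f.txt, g.txt} staged={none}
After op 14 (git commit): modified={a.txt, b.txt, c.txt, e.txt, f.txt, g.txt} staged={none}
After op 15 (modify d.txt): modified={a.txt, b.txt, c.txt, d.txt, e.txt, f.txt, g.txt} staged={none}
After op 16 (git add f.txt): modified={a.txt, b.txt, c.txt, d.txt, e.txt, g.txt} staged={f.txt}
After op 17 (git add f.txt): modified={a.txt, b.txt, c.txt, d.txt, e.txt, g.txt} staged={f.txt}
After op 18 (git commit): modified={a.txt, b.txt, c.txt, d.txt, e.txt, g.txt} staged={none}
After op 19 (modify c.txt): modified={a.txt, b.txt, c.txt, d.txt, e.txt, g.txt} staged={none}
After op 20 (modify f.txt): modified={a.txt, b.txt, c.txt, d.txt, e.txt, f.txt, g.txt} staged={none}
After op 21 (git add f.txt): modified={a.txt, b.txt, c.txt, d.txt, e.txt, g.txt} staged={f.txt}

Answer: a.txt, b.txt, c.txt, d.txt, e.txt, g.txt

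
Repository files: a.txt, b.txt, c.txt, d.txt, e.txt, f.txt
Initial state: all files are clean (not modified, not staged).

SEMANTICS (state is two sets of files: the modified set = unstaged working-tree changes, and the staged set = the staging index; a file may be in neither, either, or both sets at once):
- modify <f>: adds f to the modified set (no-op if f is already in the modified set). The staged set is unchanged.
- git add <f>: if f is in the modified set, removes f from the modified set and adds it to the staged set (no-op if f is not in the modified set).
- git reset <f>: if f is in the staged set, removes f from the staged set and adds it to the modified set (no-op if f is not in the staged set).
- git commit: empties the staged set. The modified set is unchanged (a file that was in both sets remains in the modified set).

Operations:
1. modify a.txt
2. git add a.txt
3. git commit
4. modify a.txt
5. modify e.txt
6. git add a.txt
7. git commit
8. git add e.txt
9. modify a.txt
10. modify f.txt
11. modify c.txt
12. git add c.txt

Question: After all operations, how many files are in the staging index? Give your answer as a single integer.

Answer: 2

Derivation:
After op 1 (modify a.txt): modified={a.txt} staged={none}
After op 2 (git add a.txt): modified={none} staged={a.txt}
After op 3 (git commit): modified={none} staged={none}
After op 4 (modify a.txt): modified={a.txt} staged={none}
After op 5 (modify e.txt): modified={a.txt, e.txt} staged={none}
After op 6 (git add a.txt): modified={e.txt} staged={a.txt}
After op 7 (git commit): modified={e.txt} staged={none}
After op 8 (git add e.txt): modified={none} staged={e.txt}
After op 9 (modify a.txt): modified={a.txt} staged={e.txt}
After op 10 (modify f.txt): modified={a.txt, f.txt} staged={e.txt}
After op 11 (modify c.txt): modified={a.txt, c.txt, f.txt} staged={e.txt}
After op 12 (git add c.txt): modified={a.txt, f.txt} staged={c.txt, e.txt}
Final staged set: {c.txt, e.txt} -> count=2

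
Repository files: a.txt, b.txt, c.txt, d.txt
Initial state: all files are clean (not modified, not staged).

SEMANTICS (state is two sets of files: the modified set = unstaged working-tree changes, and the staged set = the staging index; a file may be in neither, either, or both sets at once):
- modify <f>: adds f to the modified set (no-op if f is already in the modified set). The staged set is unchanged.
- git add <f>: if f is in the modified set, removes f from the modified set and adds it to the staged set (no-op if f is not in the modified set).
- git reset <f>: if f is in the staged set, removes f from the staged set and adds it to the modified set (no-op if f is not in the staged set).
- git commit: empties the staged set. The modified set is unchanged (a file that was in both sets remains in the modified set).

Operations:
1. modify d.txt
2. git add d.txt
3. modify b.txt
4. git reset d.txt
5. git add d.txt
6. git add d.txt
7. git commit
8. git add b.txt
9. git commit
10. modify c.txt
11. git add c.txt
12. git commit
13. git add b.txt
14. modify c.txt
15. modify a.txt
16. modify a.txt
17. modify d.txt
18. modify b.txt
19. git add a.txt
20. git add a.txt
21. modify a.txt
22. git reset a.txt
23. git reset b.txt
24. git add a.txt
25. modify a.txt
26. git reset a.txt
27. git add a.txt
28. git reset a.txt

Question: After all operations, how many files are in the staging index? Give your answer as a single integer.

Answer: 0

Derivation:
After op 1 (modify d.txt): modified={d.txt} staged={none}
After op 2 (git add d.txt): modified={none} staged={d.txt}
After op 3 (modify b.txt): modified={b.txt} staged={d.txt}
After op 4 (git reset d.txt): modified={b.txt, d.txt} staged={none}
After op 5 (git add d.txt): modified={b.txt} staged={d.txt}
After op 6 (git add d.txt): modified={b.txt} staged={d.txt}
After op 7 (git commit): modified={b.txt} staged={none}
After op 8 (git add b.txt): modified={none} staged={b.txt}
After op 9 (git commit): modified={none} staged={none}
After op 10 (modify c.txt): modified={c.txt} staged={none}
After op 11 (git add c.txt): modified={none} staged={c.txt}
After op 12 (git commit): modified={none} staged={none}
After op 13 (git add b.txt): modified={none} staged={none}
After op 14 (modify c.txt): modified={c.txt} staged={none}
After op 15 (modify a.txt): modified={a.txt, c.txt} staged={none}
After op 16 (modify a.txt): modified={a.txt, c.txt} staged={none}
After op 17 (modify d.txt): modified={a.txt, c.txt, d.txt} staged={none}
After op 18 (modify b.txt): modified={a.txt, b.txt, c.txt, d.txt} staged={none}
After op 19 (git add a.txt): modified={b.txt, c.txt, d.txt} staged={a.txt}
After op 20 (git add a.txt): modified={b.txt, c.txt, d.txt} staged={a.txt}
After op 21 (modify a.txt): modified={a.txt, b.txt, c.txt, d.txt} staged={a.txt}
After op 22 (git reset a.txt): modified={a.txt, b.txt, c.txt, d.txt} staged={none}
After op 23 (git reset b.txt): modified={a.txt, b.txt, c.txt, d.txt} staged={none}
After op 24 (git add a.txt): modified={b.txt, c.txt, d.txt} staged={a.txt}
After op 25 (modify a.txt): modified={a.txt, b.txt, c.txt, d.txt} staged={a.txt}
After op 26 (git reset a.txt): modified={a.txt, b.txt, c.txt, d.txt} staged={none}
After op 27 (git add a.txt): modified={b.txt, c.txt, d.txt} staged={a.txt}
After op 28 (git reset a.txt): modified={a.txt, b.txt, c.txt, d.txt} staged={none}
Final staged set: {none} -> count=0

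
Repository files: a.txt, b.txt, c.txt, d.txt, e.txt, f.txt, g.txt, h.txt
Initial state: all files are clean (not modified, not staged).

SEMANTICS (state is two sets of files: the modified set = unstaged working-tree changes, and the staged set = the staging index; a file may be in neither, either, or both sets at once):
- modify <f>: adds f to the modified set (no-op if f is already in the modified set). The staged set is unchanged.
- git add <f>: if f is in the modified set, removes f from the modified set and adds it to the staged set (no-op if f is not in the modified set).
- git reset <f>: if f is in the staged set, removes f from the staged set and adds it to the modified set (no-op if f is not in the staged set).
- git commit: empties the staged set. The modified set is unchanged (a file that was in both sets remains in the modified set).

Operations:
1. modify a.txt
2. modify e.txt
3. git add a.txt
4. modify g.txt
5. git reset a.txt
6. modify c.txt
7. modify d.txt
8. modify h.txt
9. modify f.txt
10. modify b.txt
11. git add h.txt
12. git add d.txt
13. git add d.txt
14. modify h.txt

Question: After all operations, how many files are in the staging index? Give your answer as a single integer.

Answer: 2

Derivation:
After op 1 (modify a.txt): modified={a.txt} staged={none}
After op 2 (modify e.txt): modified={a.txt, e.txt} staged={none}
After op 3 (git add a.txt): modified={e.txt} staged={a.txt}
After op 4 (modify g.txt): modified={e.txt, g.txt} staged={a.txt}
After op 5 (git reset a.txt): modified={a.txt, e.txt, g.txt} staged={none}
After op 6 (modify c.txt): modified={a.txt, c.txt, e.txt, g.txt} staged={none}
After op 7 (modify d.txt): modified={a.txt, c.txt, d.txt, e.txt, g.txt} staged={none}
After op 8 (modify h.txt): modified={a.txt, c.txt, d.txt, e.txt, g.txt, h.txt} staged={none}
After op 9 (modify f.txt): modified={a.txt, c.txt, d.txt, e.txt, f.txt, g.txt, h.txt} staged={none}
After op 10 (modify b.txt): modified={a.txt, b.txt, c.txt, d.txt, e.txt, f.txt, g.txt, h.txt} staged={none}
After op 11 (git add h.txt): modified={a.txt, b.txt, c.txt, d.txt, e.txt, f.txt, g.txt} staged={h.txt}
After op 12 (git add d.txt): modified={a.txt, b.txt, c.txt, e.txt, f.txt, g.txt} staged={d.txt, h.txt}
After op 13 (git add d.txt): modified={a.txt, b.txt, c.txt, e.txt, f.txt, g.txt} staged={d.txt, h.txt}
After op 14 (modify h.txt): modified={a.txt, b.txt, c.txt, e.txt, f.txt, g.txt, h.txt} staged={d.txt, h.txt}
Final staged set: {d.txt, h.txt} -> count=2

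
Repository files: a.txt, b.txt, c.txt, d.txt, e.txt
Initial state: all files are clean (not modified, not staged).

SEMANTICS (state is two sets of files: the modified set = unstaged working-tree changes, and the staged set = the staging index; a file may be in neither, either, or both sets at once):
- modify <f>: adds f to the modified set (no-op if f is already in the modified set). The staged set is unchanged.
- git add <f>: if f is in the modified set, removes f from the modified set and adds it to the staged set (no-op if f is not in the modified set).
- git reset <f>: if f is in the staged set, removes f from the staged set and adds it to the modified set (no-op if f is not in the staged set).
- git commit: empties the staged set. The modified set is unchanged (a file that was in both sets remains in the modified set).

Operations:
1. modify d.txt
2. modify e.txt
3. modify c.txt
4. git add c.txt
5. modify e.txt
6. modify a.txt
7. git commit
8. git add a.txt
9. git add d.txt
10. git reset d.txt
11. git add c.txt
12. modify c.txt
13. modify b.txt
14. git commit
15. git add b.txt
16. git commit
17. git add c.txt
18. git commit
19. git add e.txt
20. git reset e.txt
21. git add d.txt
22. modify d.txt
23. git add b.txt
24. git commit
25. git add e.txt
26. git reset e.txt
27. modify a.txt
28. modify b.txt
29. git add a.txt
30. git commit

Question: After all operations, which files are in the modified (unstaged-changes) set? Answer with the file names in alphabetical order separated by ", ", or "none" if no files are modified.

Answer: b.txt, d.txt, e.txt

Derivation:
After op 1 (modify d.txt): modified={d.txt} staged={none}
After op 2 (modify e.txt): modified={d.txt, e.txt} staged={none}
After op 3 (modify c.txt): modified={c.txt, d.txt, e.txt} staged={none}
After op 4 (git add c.txt): modified={d.txt, e.txt} staged={c.txt}
After op 5 (modify e.txt): modified={d.txt, e.txt} staged={c.txt}
After op 6 (modify a.txt): modified={a.txt, d.txt, e.txt} staged={c.txt}
After op 7 (git commit): modified={a.txt, d.txt, e.txt} staged={none}
After op 8 (git add a.txt): modified={d.txt, e.txt} staged={a.txt}
After op 9 (git add d.txt): modified={e.txt} staged={a.txt, d.txt}
After op 10 (git reset d.txt): modified={d.txt, e.txt} staged={a.txt}
After op 11 (git add c.txt): modified={d.txt, e.txt} staged={a.txt}
After op 12 (modify c.txt): modified={c.txt, d.txt, e.txt} staged={a.txt}
After op 13 (modify b.txt): modified={b.txt, c.txt, d.txt, e.txt} staged={a.txt}
After op 14 (git commit): modified={b.txt, c.txt, d.txt, e.txt} staged={none}
After op 15 (git add b.txt): modified={c.txt, d.txt, e.txt} staged={b.txt}
After op 16 (git commit): modified={c.txt, d.txt, e.txt} staged={none}
After op 17 (git add c.txt): modified={d.txt, e.txt} staged={c.txt}
After op 18 (git commit): modified={d.txt, e.txt} staged={none}
After op 19 (git add e.txt): modified={d.txt} staged={e.txt}
After op 20 (git reset e.txt): modified={d.txt, e.txt} staged={none}
After op 21 (git add d.txt): modified={e.txt} staged={d.txt}
After op 22 (modify d.txt): modified={d.txt, e.txt} staged={d.txt}
After op 23 (git add b.txt): modified={d.txt, e.txt} staged={d.txt}
After op 24 (git commit): modified={d.txt, e.txt} staged={none}
After op 25 (git add e.txt): modified={d.txt} staged={e.txt}
After op 26 (git reset e.txt): modified={d.txt, e.txt} staged={none}
After op 27 (modify a.txt): modified={a.txt, d.txt, e.txt} staged={none}
After op 28 (modify b.txt): modified={a.txt, b.txt, d.txt, e.txt} staged={none}
After op 29 (git add a.txt): modified={b.txt, d.txt, e.txt} staged={a.txt}
After op 30 (git commit): modified={b.txt, d.txt, e.txt} staged={none}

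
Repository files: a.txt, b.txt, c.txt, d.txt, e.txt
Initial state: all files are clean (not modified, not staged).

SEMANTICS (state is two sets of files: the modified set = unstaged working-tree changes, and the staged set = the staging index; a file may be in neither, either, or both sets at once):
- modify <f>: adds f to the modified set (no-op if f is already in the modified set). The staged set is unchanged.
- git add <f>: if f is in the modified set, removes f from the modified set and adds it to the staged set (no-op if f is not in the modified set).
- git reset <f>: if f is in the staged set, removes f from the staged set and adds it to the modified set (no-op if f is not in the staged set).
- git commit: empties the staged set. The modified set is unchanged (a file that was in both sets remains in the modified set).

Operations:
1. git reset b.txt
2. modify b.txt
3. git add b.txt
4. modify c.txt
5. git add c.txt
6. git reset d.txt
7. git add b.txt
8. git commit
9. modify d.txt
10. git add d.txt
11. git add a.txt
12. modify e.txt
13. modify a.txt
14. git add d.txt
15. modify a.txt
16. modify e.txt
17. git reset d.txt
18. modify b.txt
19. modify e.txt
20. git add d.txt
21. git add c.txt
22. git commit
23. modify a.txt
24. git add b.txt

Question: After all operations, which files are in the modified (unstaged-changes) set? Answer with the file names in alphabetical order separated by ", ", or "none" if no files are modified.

After op 1 (git reset b.txt): modified={none} staged={none}
After op 2 (modify b.txt): modified={b.txt} staged={none}
After op 3 (git add b.txt): modified={none} staged={b.txt}
After op 4 (modify c.txt): modified={c.txt} staged={b.txt}
After op 5 (git add c.txt): modified={none} staged={b.txt, c.txt}
After op 6 (git reset d.txt): modified={none} staged={b.txt, c.txt}
After op 7 (git add b.txt): modified={none} staged={b.txt, c.txt}
After op 8 (git commit): modified={none} staged={none}
After op 9 (modify d.txt): modified={d.txt} staged={none}
After op 10 (git add d.txt): modified={none} staged={d.txt}
After op 11 (git add a.txt): modified={none} staged={d.txt}
After op 12 (modify e.txt): modified={e.txt} staged={d.txt}
After op 13 (modify a.txt): modified={a.txt, e.txt} staged={d.txt}
After op 14 (git add d.txt): modified={a.txt, e.txt} staged={d.txt}
After op 15 (modify a.txt): modified={a.txt, e.txt} staged={d.txt}
After op 16 (modify e.txt): modified={a.txt, e.txt} staged={d.txt}
After op 17 (git reset d.txt): modified={a.txt, d.txt, e.txt} staged={none}
After op 18 (modify b.txt): modified={a.txt, b.txt, d.txt, e.txt} staged={none}
After op 19 (modify e.txt): modified={a.txt, b.txt, d.txt, e.txt} staged={none}
After op 20 (git add d.txt): modified={a.txt, b.txt, e.txt} staged={d.txt}
After op 21 (git add c.txt): modified={a.txt, b.txt, e.txt} staged={d.txt}
After op 22 (git commit): modified={a.txt, b.txt, e.txt} staged={none}
After op 23 (modify a.txt): modified={a.txt, b.txt, e.txt} staged={none}
After op 24 (git add b.txt): modified={a.txt, e.txt} staged={b.txt}

Answer: a.txt, e.txt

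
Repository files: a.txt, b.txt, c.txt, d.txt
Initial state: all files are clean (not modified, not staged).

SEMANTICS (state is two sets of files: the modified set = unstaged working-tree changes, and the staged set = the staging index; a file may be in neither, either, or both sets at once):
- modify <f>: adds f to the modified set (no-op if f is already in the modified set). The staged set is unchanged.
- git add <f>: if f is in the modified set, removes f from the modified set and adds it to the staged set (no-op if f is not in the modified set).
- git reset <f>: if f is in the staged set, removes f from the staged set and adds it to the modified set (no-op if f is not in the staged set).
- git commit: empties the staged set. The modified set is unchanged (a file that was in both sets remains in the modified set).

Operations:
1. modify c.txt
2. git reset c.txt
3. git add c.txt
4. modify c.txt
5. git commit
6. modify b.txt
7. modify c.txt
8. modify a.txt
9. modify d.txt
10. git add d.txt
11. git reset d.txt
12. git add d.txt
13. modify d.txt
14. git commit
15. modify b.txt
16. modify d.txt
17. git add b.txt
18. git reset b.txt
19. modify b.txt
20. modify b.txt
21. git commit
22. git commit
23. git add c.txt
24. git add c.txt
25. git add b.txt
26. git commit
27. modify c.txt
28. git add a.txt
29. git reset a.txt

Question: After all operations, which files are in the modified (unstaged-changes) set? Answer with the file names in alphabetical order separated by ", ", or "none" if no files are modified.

After op 1 (modify c.txt): modified={c.txt} staged={none}
After op 2 (git reset c.txt): modified={c.txt} staged={none}
After op 3 (git add c.txt): modified={none} staged={c.txt}
After op 4 (modify c.txt): modified={c.txt} staged={c.txt}
After op 5 (git commit): modified={c.txt} staged={none}
After op 6 (modify b.txt): modified={b.txt, c.txt} staged={none}
After op 7 (modify c.txt): modified={b.txt, c.txt} staged={none}
After op 8 (modify a.txt): modified={a.txt, b.txt, c.txt} staged={none}
After op 9 (modify d.txt): modified={a.txt, b.txt, c.txt, d.txt} staged={none}
After op 10 (git add d.txt): modified={a.txt, b.txt, c.txt} staged={d.txt}
After op 11 (git reset d.txt): modified={a.txt, b.txt, c.txt, d.txt} staged={none}
After op 12 (git add d.txt): modified={a.txt, b.txt, c.txt} staged={d.txt}
After op 13 (modify d.txt): modified={a.txt, b.txt, c.txt, d.txt} staged={d.txt}
After op 14 (git commit): modified={a.txt, b.txt, c.txt, d.txt} staged={none}
After op 15 (modify b.txt): modified={a.txt, b.txt, c.txt, d.txt} staged={none}
After op 16 (modify d.txt): modified={a.txt, b.txt, c.txt, d.txt} staged={none}
After op 17 (git add b.txt): modified={a.txt, c.txt, d.txt} staged={b.txt}
After op 18 (git reset b.txt): modified={a.txt, b.txt, c.txt, d.txt} staged={none}
After op 19 (modify b.txt): modified={a.txt, b.txt, c.txt, d.txt} staged={none}
After op 20 (modify b.txt): modified={a.txt, b.txt, c.txt, d.txt} staged={none}
After op 21 (git commit): modified={a.txt, b.txt, c.txt, d.txt} staged={none}
After op 22 (git commit): modified={a.txt, b.txt, c.txt, d.txt} staged={none}
After op 23 (git add c.txt): modified={a.txt, b.txt, d.txt} staged={c.txt}
After op 24 (git add c.txt): modified={a.txt, b.txt, d.txt} staged={c.txt}
After op 25 (git add b.txt): modified={a.txt, d.txt} staged={b.txt, c.txt}
After op 26 (git commit): modified={a.txt, d.txt} staged={none}
After op 27 (modify c.txt): modified={a.txt, c.txt, d.txt} staged={none}
After op 28 (git add a.txt): modified={c.txt, d.txt} staged={a.txt}
After op 29 (git reset a.txt): modified={a.txt, c.txt, d.txt} staged={none}

Answer: a.txt, c.txt, d.txt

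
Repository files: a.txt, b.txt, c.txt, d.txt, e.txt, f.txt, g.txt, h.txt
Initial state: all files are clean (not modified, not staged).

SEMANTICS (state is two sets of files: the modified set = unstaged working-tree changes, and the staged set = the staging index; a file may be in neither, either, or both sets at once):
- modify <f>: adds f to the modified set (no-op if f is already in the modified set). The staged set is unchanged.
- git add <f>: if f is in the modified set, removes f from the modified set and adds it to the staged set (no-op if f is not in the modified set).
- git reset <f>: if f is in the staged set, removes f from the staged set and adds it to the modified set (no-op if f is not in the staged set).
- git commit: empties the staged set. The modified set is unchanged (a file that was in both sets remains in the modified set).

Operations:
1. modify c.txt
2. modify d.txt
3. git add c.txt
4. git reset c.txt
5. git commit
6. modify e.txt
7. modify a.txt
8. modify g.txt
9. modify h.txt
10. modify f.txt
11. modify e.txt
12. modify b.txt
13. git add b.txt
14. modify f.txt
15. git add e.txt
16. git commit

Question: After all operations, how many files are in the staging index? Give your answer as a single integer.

Answer: 0

Derivation:
After op 1 (modify c.txt): modified={c.txt} staged={none}
After op 2 (modify d.txt): modified={c.txt, d.txt} staged={none}
After op 3 (git add c.txt): modified={d.txt} staged={c.txt}
After op 4 (git reset c.txt): modified={c.txt, d.txt} staged={none}
After op 5 (git commit): modified={c.txt, d.txt} staged={none}
After op 6 (modify e.txt): modified={c.txt, d.txt, e.txt} staged={none}
After op 7 (modify a.txt): modified={a.txt, c.txt, d.txt, e.txt} staged={none}
After op 8 (modify g.txt): modified={a.txt, c.txt, d.txt, e.txt, g.txt} staged={none}
After op 9 (modify h.txt): modified={a.txt, c.txt, d.txt, e.txt, g.txt, h.txt} staged={none}
After op 10 (modify f.txt): modified={a.txt, c.txt, d.txt, e.txt, f.txt, g.txt, h.txt} staged={none}
After op 11 (modify e.txt): modified={a.txt, c.txt, d.txt, e.txt, f.txt, g.txt, h.txt} staged={none}
After op 12 (modify b.txt): modified={a.txt, b.txt, c.txt, d.txt, e.txt, f.txt, g.txt, h.txt} staged={none}
After op 13 (git add b.txt): modified={a.txt, c.txt, d.txt, e.txt, f.txt, g.txt, h.txt} staged={b.txt}
After op 14 (modify f.txt): modified={a.txt, c.txt, d.txt, e.txt, f.txt, g.txt, h.txt} staged={b.txt}
After op 15 (git add e.txt): modified={a.txt, c.txt, d.txt, f.txt, g.txt, h.txt} staged={b.txt, e.txt}
After op 16 (git commit): modified={a.txt, c.txt, d.txt, f.txt, g.txt, h.txt} staged={none}
Final staged set: {none} -> count=0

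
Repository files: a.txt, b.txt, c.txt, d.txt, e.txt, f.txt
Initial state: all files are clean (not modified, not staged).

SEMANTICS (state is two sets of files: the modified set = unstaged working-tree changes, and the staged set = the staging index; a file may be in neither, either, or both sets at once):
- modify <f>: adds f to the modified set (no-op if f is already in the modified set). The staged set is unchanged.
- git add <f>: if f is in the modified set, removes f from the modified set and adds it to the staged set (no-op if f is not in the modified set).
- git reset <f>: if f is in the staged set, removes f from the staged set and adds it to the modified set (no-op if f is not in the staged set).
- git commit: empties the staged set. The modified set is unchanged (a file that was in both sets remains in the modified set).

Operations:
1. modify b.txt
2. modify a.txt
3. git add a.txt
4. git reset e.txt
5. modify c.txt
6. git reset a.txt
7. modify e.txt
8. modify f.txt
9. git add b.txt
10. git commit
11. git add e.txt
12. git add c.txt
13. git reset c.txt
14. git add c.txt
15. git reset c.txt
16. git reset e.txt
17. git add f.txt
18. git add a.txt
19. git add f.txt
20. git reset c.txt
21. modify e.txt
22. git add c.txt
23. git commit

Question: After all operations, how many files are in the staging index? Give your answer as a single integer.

After op 1 (modify b.txt): modified={b.txt} staged={none}
After op 2 (modify a.txt): modified={a.txt, b.txt} staged={none}
After op 3 (git add a.txt): modified={b.txt} staged={a.txt}
After op 4 (git reset e.txt): modified={b.txt} staged={a.txt}
After op 5 (modify c.txt): modified={b.txt, c.txt} staged={a.txt}
After op 6 (git reset a.txt): modified={a.txt, b.txt, c.txt} staged={none}
After op 7 (modify e.txt): modified={a.txt, b.txt, c.txt, e.txt} staged={none}
After op 8 (modify f.txt): modified={a.txt, b.txt, c.txt, e.txt, f.txt} staged={none}
After op 9 (git add b.txt): modified={a.txt, c.txt, e.txt, f.txt} staged={b.txt}
After op 10 (git commit): modified={a.txt, c.txt, e.txt, f.txt} staged={none}
After op 11 (git add e.txt): modified={a.txt, c.txt, f.txt} staged={e.txt}
After op 12 (git add c.txt): modified={a.txt, f.txt} staged={c.txt, e.txt}
After op 13 (git reset c.txt): modified={a.txt, c.txt, f.txt} staged={e.txt}
After op 14 (git add c.txt): modified={a.txt, f.txt} staged={c.txt, e.txt}
After op 15 (git reset c.txt): modified={a.txt, c.txt, f.txt} staged={e.txt}
After op 16 (git reset e.txt): modified={a.txt, c.txt, e.txt, f.txt} staged={none}
After op 17 (git add f.txt): modified={a.txt, c.txt, e.txt} staged={f.txt}
After op 18 (git add a.txt): modified={c.txt, e.txt} staged={a.txt, f.txt}
After op 19 (git add f.txt): modified={c.txt, e.txt} staged={a.txt, f.txt}
After op 20 (git reset c.txt): modified={c.txt, e.txt} staged={a.txt, f.txt}
After op 21 (modify e.txt): modified={c.txt, e.txt} staged={a.txt, f.txt}
After op 22 (git add c.txt): modified={e.txt} staged={a.txt, c.txt, f.txt}
After op 23 (git commit): modified={e.txt} staged={none}
Final staged set: {none} -> count=0

Answer: 0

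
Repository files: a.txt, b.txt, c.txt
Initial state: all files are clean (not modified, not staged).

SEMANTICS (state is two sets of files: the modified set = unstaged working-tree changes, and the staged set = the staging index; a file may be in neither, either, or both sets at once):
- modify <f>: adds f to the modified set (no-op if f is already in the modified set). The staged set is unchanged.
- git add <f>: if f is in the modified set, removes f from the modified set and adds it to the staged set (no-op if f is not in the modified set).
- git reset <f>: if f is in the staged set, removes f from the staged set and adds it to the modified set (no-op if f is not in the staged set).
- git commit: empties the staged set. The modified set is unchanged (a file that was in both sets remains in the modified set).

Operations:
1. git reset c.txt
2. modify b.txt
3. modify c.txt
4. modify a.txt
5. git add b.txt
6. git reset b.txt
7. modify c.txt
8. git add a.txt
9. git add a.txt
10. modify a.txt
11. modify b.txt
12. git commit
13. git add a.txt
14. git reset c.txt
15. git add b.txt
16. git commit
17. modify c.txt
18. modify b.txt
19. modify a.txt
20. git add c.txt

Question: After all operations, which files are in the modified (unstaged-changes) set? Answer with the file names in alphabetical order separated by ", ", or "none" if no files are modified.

After op 1 (git reset c.txt): modified={none} staged={none}
After op 2 (modify b.txt): modified={b.txt} staged={none}
After op 3 (modify c.txt): modified={b.txt, c.txt} staged={none}
After op 4 (modify a.txt): modified={a.txt, b.txt, c.txt} staged={none}
After op 5 (git add b.txt): modified={a.txt, c.txt} staged={b.txt}
After op 6 (git reset b.txt): modified={a.txt, b.txt, c.txt} staged={none}
After op 7 (modify c.txt): modified={a.txt, b.txt, c.txt} staged={none}
After op 8 (git add a.txt): modified={b.txt, c.txt} staged={a.txt}
After op 9 (git add a.txt): modified={b.txt, c.txt} staged={a.txt}
After op 10 (modify a.txt): modified={a.txt, b.txt, c.txt} staged={a.txt}
After op 11 (modify b.txt): modified={a.txt, b.txt, c.txt} staged={a.txt}
After op 12 (git commit): modified={a.txt, b.txt, c.txt} staged={none}
After op 13 (git add a.txt): modified={b.txt, c.txt} staged={a.txt}
After op 14 (git reset c.txt): modified={b.txt, c.txt} staged={a.txt}
After op 15 (git add b.txt): modified={c.txt} staged={a.txt, b.txt}
After op 16 (git commit): modified={c.txt} staged={none}
After op 17 (modify c.txt): modified={c.txt} staged={none}
After op 18 (modify b.txt): modified={b.txt, c.txt} staged={none}
After op 19 (modify a.txt): modified={a.txt, b.txt, c.txt} staged={none}
After op 20 (git add c.txt): modified={a.txt, b.txt} staged={c.txt}

Answer: a.txt, b.txt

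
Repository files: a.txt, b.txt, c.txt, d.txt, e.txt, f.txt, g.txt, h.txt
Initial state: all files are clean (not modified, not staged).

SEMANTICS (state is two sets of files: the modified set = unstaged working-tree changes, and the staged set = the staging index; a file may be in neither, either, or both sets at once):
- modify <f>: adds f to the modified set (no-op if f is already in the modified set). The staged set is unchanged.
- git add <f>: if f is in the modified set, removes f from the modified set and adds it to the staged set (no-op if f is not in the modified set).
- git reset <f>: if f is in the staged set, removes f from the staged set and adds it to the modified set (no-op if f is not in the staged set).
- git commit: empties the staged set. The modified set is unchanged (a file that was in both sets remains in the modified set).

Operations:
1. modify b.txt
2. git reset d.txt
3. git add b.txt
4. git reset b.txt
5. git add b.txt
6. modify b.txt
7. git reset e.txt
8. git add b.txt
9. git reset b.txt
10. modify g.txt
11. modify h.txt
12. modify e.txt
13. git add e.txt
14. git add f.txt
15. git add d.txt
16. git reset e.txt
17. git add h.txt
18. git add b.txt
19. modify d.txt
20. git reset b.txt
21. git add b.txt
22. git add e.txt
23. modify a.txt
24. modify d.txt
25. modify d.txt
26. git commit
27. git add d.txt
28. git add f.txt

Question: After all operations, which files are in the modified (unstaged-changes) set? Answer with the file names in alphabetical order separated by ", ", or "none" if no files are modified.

After op 1 (modify b.txt): modified={b.txt} staged={none}
After op 2 (git reset d.txt): modified={b.txt} staged={none}
After op 3 (git add b.txt): modified={none} staged={b.txt}
After op 4 (git reset b.txt): modified={b.txt} staged={none}
After op 5 (git add b.txt): modified={none} staged={b.txt}
After op 6 (modify b.txt): modified={b.txt} staged={b.txt}
After op 7 (git reset e.txt): modified={b.txt} staged={b.txt}
After op 8 (git add b.txt): modified={none} staged={b.txt}
After op 9 (git reset b.txt): modified={b.txt} staged={none}
After op 10 (modify g.txt): modified={b.txt, g.txt} staged={none}
After op 11 (modify h.txt): modified={b.txt, g.txt, h.txt} staged={none}
After op 12 (modify e.txt): modified={b.txt, e.txt, g.txt, h.txt} staged={none}
After op 13 (git add e.txt): modified={b.txt, g.txt, h.txt} staged={e.txt}
After op 14 (git add f.txt): modified={b.txt, g.txt, h.txt} staged={e.txt}
After op 15 (git add d.txt): modified={b.txt, g.txt, h.txt} staged={e.txt}
After op 16 (git reset e.txt): modified={b.txt, e.txt, g.txt, h.txt} staged={none}
After op 17 (git add h.txt): modified={b.txt, e.txt, g.txt} staged={h.txt}
After op 18 (git add b.txt): modified={e.txt, g.txt} staged={b.txt, h.txt}
After op 19 (modify d.txt): modified={d.txt, e.txt, g.txt} staged={b.txt, h.txt}
After op 20 (git reset b.txt): modified={b.txt, d.txt, e.txt, g.txt} staged={h.txt}
After op 21 (git add b.txt): modified={d.txt, e.txt, g.txt} staged={b.txt, h.txt}
After op 22 (git add e.txt): modified={d.txt, g.txt} staged={b.txt, e.txt, h.txt}
After op 23 (modify a.txt): modified={a.txt, d.txt, g.txt} staged={b.txt, e.txt, h.txt}
After op 24 (modify d.txt): modified={a.txt, d.txt, g.txt} staged={b.txt, e.txt, h.txt}
After op 25 (modify d.txt): modified={a.txt, d.txt, g.txt} staged={b.txt, e.txt, h.txt}
After op 26 (git commit): modified={a.txt, d.txt, g.txt} staged={none}
After op 27 (git add d.txt): modified={a.txt, g.txt} staged={d.txt}
After op 28 (git add f.txt): modified={a.txt, g.txt} staged={d.txt}

Answer: a.txt, g.txt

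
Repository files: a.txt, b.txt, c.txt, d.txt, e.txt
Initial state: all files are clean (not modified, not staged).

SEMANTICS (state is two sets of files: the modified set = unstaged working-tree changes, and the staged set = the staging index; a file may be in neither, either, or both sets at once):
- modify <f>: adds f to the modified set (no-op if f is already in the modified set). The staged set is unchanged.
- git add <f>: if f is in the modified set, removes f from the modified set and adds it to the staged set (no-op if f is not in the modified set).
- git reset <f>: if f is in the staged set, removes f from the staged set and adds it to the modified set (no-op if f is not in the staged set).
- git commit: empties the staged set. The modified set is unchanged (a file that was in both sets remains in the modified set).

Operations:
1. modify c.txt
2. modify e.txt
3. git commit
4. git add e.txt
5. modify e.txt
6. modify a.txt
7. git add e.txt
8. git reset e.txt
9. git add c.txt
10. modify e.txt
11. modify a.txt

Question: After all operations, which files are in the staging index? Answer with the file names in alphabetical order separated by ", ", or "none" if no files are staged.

Answer: c.txt

Derivation:
After op 1 (modify c.txt): modified={c.txt} staged={none}
After op 2 (modify e.txt): modified={c.txt, e.txt} staged={none}
After op 3 (git commit): modified={c.txt, e.txt} staged={none}
After op 4 (git add e.txt): modified={c.txt} staged={e.txt}
After op 5 (modify e.txt): modified={c.txt, e.txt} staged={e.txt}
After op 6 (modify a.txt): modified={a.txt, c.txt, e.txt} staged={e.txt}
After op 7 (git add e.txt): modified={a.txt, c.txt} staged={e.txt}
After op 8 (git reset e.txt): modified={a.txt, c.txt, e.txt} staged={none}
After op 9 (git add c.txt): modified={a.txt, e.txt} staged={c.txt}
After op 10 (modify e.txt): modified={a.txt, e.txt} staged={c.txt}
After op 11 (modify a.txt): modified={a.txt, e.txt} staged={c.txt}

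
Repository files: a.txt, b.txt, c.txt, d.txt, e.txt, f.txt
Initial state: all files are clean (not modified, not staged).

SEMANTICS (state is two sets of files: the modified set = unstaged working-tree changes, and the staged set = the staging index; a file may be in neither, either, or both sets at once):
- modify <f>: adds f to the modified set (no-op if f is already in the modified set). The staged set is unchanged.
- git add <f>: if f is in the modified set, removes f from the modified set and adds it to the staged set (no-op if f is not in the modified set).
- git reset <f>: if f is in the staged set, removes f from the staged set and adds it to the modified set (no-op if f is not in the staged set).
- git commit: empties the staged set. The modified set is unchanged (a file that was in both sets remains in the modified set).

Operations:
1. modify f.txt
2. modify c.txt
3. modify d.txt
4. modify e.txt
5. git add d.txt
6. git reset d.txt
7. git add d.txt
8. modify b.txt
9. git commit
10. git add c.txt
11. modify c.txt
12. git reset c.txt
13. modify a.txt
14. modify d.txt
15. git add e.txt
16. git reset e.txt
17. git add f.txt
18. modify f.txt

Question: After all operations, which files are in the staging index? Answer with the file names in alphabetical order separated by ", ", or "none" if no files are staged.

Answer: f.txt

Derivation:
After op 1 (modify f.txt): modified={f.txt} staged={none}
After op 2 (modify c.txt): modified={c.txt, f.txt} staged={none}
After op 3 (modify d.txt): modified={c.txt, d.txt, f.txt} staged={none}
After op 4 (modify e.txt): modified={c.txt, d.txt, e.txt, f.txt} staged={none}
After op 5 (git add d.txt): modified={c.txt, e.txt, f.txt} staged={d.txt}
After op 6 (git reset d.txt): modified={c.txt, d.txt, e.txt, f.txt} staged={none}
After op 7 (git add d.txt): modified={c.txt, e.txt, f.txt} staged={d.txt}
After op 8 (modify b.txt): modified={b.txt, c.txt, e.txt, f.txt} staged={d.txt}
After op 9 (git commit): modified={b.txt, c.txt, e.txt, f.txt} staged={none}
After op 10 (git add c.txt): modified={b.txt, e.txt, f.txt} staged={c.txt}
After op 11 (modify c.txt): modified={b.txt, c.txt, e.txt, f.txt} staged={c.txt}
After op 12 (git reset c.txt): modified={b.txt, c.txt, e.txt, f.txt} staged={none}
After op 13 (modify a.txt): modified={a.txt, b.txt, c.txt, e.txt, f.txt} staged={none}
After op 14 (modify d.txt): modified={a.txt, b.txt, c.txt, d.txt, e.txt, f.txt} staged={none}
After op 15 (git add e.txt): modified={a.txt, b.txt, c.txt, d.txt, f.txt} staged={e.txt}
After op 16 (git reset e.txt): modified={a.txt, b.txt, c.txt, d.txt, e.txt, f.txt} staged={none}
After op 17 (git add f.txt): modified={a.txt, b.txt, c.txt, d.txt, e.txt} staged={f.txt}
After op 18 (modify f.txt): modified={a.txt, b.txt, c.txt, d.txt, e.txt, f.txt} staged={f.txt}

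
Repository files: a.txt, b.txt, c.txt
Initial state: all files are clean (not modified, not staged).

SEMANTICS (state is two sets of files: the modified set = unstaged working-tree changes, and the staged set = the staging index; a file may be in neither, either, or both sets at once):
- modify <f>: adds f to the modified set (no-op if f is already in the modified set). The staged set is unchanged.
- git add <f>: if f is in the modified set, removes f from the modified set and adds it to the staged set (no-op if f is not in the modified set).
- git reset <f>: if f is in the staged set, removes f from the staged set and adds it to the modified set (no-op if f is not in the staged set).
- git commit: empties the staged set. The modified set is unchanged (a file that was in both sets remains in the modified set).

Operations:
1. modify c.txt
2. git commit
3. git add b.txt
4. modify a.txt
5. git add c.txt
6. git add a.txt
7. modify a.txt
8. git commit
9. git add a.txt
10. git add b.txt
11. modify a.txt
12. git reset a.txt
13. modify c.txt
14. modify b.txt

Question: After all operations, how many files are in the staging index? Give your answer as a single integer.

Answer: 0

Derivation:
After op 1 (modify c.txt): modified={c.txt} staged={none}
After op 2 (git commit): modified={c.txt} staged={none}
After op 3 (git add b.txt): modified={c.txt} staged={none}
After op 4 (modify a.txt): modified={a.txt, c.txt} staged={none}
After op 5 (git add c.txt): modified={a.txt} staged={c.txt}
After op 6 (git add a.txt): modified={none} staged={a.txt, c.txt}
After op 7 (modify a.txt): modified={a.txt} staged={a.txt, c.txt}
After op 8 (git commit): modified={a.txt} staged={none}
After op 9 (git add a.txt): modified={none} staged={a.txt}
After op 10 (git add b.txt): modified={none} staged={a.txt}
After op 11 (modify a.txt): modified={a.txt} staged={a.txt}
After op 12 (git reset a.txt): modified={a.txt} staged={none}
After op 13 (modify c.txt): modified={a.txt, c.txt} staged={none}
After op 14 (modify b.txt): modified={a.txt, b.txt, c.txt} staged={none}
Final staged set: {none} -> count=0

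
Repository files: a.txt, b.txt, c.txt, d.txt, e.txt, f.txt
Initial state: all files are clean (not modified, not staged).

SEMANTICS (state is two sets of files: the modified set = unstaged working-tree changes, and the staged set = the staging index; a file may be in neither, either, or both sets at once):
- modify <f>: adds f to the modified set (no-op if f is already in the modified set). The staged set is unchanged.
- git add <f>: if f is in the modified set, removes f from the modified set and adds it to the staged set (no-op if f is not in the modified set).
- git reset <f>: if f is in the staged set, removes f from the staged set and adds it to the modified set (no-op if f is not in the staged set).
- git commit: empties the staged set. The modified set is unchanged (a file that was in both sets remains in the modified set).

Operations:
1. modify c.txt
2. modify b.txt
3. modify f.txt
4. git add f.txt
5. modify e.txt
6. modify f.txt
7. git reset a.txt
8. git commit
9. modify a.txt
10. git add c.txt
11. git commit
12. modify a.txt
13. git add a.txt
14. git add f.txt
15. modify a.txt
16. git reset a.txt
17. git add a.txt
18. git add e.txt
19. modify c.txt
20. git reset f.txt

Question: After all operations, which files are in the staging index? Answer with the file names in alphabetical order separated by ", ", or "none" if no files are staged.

After op 1 (modify c.txt): modified={c.txt} staged={none}
After op 2 (modify b.txt): modified={b.txt, c.txt} staged={none}
After op 3 (modify f.txt): modified={b.txt, c.txt, f.txt} staged={none}
After op 4 (git add f.txt): modified={b.txt, c.txt} staged={f.txt}
After op 5 (modify e.txt): modified={b.txt, c.txt, e.txt} staged={f.txt}
After op 6 (modify f.txt): modified={b.txt, c.txt, e.txt, f.txt} staged={f.txt}
After op 7 (git reset a.txt): modified={b.txt, c.txt, e.txt, f.txt} staged={f.txt}
After op 8 (git commit): modified={b.txt, c.txt, e.txt, f.txt} staged={none}
After op 9 (modify a.txt): modified={a.txt, b.txt, c.txt, e.txt, f.txt} staged={none}
After op 10 (git add c.txt): modified={a.txt, b.txt, e.txt, f.txt} staged={c.txt}
After op 11 (git commit): modified={a.txt, b.txt, e.txt, f.txt} staged={none}
After op 12 (modify a.txt): modified={a.txt, b.txt, e.txt, f.txt} staged={none}
After op 13 (git add a.txt): modified={b.txt, e.txt, f.txt} staged={a.txt}
After op 14 (git add f.txt): modified={b.txt, e.txt} staged={a.txt, f.txt}
After op 15 (modify a.txt): modified={a.txt, b.txt, e.txt} staged={a.txt, f.txt}
After op 16 (git reset a.txt): modified={a.txt, b.txt, e.txt} staged={f.txt}
After op 17 (git add a.txt): modified={b.txt, e.txt} staged={a.txt, f.txt}
After op 18 (git add e.txt): modified={b.txt} staged={a.txt, e.txt, f.txt}
After op 19 (modify c.txt): modified={b.txt, c.txt} staged={a.txt, e.txt, f.txt}
After op 20 (git reset f.txt): modified={b.txt, c.txt, f.txt} staged={a.txt, e.txt}

Answer: a.txt, e.txt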